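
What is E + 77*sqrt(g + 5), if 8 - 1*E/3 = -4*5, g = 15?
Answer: 84 + 154*sqrt(5) ≈ 428.35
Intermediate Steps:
E = 84 (E = 24 - (-12)*5 = 24 - 3*(-20) = 24 + 60 = 84)
E + 77*sqrt(g + 5) = 84 + 77*sqrt(15 + 5) = 84 + 77*sqrt(20) = 84 + 77*(2*sqrt(5)) = 84 + 154*sqrt(5)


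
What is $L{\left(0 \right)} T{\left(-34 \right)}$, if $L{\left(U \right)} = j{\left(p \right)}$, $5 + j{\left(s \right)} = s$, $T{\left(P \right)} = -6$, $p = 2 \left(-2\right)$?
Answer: $54$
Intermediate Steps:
$p = -4$
$j{\left(s \right)} = -5 + s$
$L{\left(U \right)} = -9$ ($L{\left(U \right)} = -5 - 4 = -9$)
$L{\left(0 \right)} T{\left(-34 \right)} = \left(-9\right) \left(-6\right) = 54$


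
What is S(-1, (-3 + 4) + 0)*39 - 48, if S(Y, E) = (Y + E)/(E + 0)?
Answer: -48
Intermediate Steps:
S(Y, E) = (E + Y)/E
S(-1, (-3 + 4) + 0)*39 - 48 = ((((-3 + 4) + 0) - 1)/((-3 + 4) + 0))*39 - 48 = (((1 + 0) - 1)/(1 + 0))*39 - 48 = ((1 - 1)/1)*39 - 48 = (1*0)*39 - 48 = 0*39 - 48 = 0 - 48 = -48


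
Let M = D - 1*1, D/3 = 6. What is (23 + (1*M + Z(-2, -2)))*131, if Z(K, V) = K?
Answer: 4978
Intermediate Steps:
D = 18 (D = 3*6 = 18)
M = 17 (M = 18 - 1*1 = 18 - 1 = 17)
(23 + (1*M + Z(-2, -2)))*131 = (23 + (1*17 - 2))*131 = (23 + (17 - 2))*131 = (23 + 15)*131 = 38*131 = 4978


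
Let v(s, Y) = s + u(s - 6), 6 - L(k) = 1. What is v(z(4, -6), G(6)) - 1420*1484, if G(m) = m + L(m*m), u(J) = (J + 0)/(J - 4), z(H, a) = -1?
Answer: -23180084/11 ≈ -2.1073e+6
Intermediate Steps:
L(k) = 5 (L(k) = 6 - 1*1 = 6 - 1 = 5)
u(J) = J/(-4 + J)
G(m) = 5 + m (G(m) = m + 5 = 5 + m)
v(s, Y) = s + (-6 + s)/(-10 + s) (v(s, Y) = s + (s - 6)/(-4 + (s - 6)) = s + (-6 + s)/(-4 + (-6 + s)) = s + (-6 + s)/(-10 + s))
v(z(4, -6), G(6)) - 1420*1484 = (-6 - 1 - (-10 - 1))/(-10 - 1) - 1420*1484 = (-6 - 1 - 1*(-11))/(-11) - 2107280 = -(-6 - 1 + 11)/11 - 2107280 = -1/11*4 - 2107280 = -4/11 - 2107280 = -23180084/11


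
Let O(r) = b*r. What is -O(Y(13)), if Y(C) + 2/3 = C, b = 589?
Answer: -21793/3 ≈ -7264.3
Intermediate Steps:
Y(C) = -⅔ + C
O(r) = 589*r
-O(Y(13)) = -589*(-⅔ + 13) = -589*37/3 = -1*21793/3 = -21793/3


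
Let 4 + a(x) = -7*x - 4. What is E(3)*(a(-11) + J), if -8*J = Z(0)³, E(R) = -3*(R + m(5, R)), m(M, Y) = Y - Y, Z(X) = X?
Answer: -621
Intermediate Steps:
m(M, Y) = 0
E(R) = -3*R (E(R) = -3*(R + 0) = -3*R)
J = 0 (J = -⅛*0³ = -⅛*0 = 0)
a(x) = -8 - 7*x (a(x) = -4 + (-7*x - 4) = -4 + (-4 - 7*x) = -8 - 7*x)
E(3)*(a(-11) + J) = (-3*3)*((-8 - 7*(-11)) + 0) = -9*((-8 + 77) + 0) = -9*(69 + 0) = -9*69 = -621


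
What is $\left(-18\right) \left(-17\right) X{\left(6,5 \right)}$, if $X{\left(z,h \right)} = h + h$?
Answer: $3060$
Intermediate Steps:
$X{\left(z,h \right)} = 2 h$
$\left(-18\right) \left(-17\right) X{\left(6,5 \right)} = \left(-18\right) \left(-17\right) 2 \cdot 5 = 306 \cdot 10 = 3060$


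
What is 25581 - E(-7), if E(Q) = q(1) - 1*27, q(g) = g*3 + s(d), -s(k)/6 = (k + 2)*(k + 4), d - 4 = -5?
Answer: 25623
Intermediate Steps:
d = -1 (d = 4 - 5 = -1)
s(k) = -6*(2 + k)*(4 + k) (s(k) = -6*(k + 2)*(k + 4) = -6*(2 + k)*(4 + k))
q(g) = -18 + 3*g (q(g) = g*3 + (-48 - 36*(-1) - 6*(-1)²) = 3*g + (-48 + 36 - 6*1) = 3*g + (-48 + 36 - 6) = 3*g - 18 = -18 + 3*g)
E(Q) = -42 (E(Q) = (-18 + 3*1) - 1*27 = (-18 + 3) - 27 = -15 - 27 = -42)
25581 - E(-7) = 25581 - 1*(-42) = 25581 + 42 = 25623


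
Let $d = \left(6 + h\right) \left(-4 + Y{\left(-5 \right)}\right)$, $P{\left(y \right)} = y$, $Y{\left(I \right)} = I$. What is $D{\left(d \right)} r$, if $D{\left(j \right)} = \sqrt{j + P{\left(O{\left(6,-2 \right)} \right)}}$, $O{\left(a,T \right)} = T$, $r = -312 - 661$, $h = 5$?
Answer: $- 973 i \sqrt{101} \approx - 9778.5 i$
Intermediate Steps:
$r = -973$
$d = -99$ ($d = \left(6 + 5\right) \left(-4 - 5\right) = 11 \left(-9\right) = -99$)
$D{\left(j \right)} = \sqrt{-2 + j}$ ($D{\left(j \right)} = \sqrt{j - 2} = \sqrt{-2 + j}$)
$D{\left(d \right)} r = \sqrt{-2 - 99} \left(-973\right) = \sqrt{-101} \left(-973\right) = i \sqrt{101} \left(-973\right) = - 973 i \sqrt{101}$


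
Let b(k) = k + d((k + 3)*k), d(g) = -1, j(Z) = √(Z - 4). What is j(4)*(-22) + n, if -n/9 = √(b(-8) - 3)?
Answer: -18*I*√3 ≈ -31.177*I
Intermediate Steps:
j(Z) = √(-4 + Z)
b(k) = -1 + k (b(k) = k - 1 = -1 + k)
n = -18*I*√3 (n = -9*√((-1 - 8) - 3) = -9*√(-9 - 3) = -18*I*√3 ≈ -31.177*I)
j(4)*(-22) + n = √(-4 + 4)*(-22) - 18*I*√3 = √0*(-22) - 18*I*√3 = 0*(-22) - 18*I*√3 = 0 - 18*I*√3 = -18*I*√3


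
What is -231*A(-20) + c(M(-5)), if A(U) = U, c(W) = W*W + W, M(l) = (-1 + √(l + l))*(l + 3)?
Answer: 4586 - 10*I*√10 ≈ 4586.0 - 31.623*I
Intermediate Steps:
M(l) = (-1 + √2*√l)*(3 + l) (M(l) = (-1 + √(2*l))*(3 + l) = (-1 + √2*√l)*(3 + l))
c(W) = W + W² (c(W) = W² + W = W + W²)
-231*A(-20) + c(M(-5)) = -231*(-20) + (-3 - 1*(-5) + √2*(-5)^(3/2) + 3*√2*√(-5))*(1 + (-3 - 1*(-5) + √2*(-5)^(3/2) + 3*√2*√(-5))) = 4620 + (-3 + 5 + √2*(-5*I*√5) + 3*√2*(I*√5))*(1 + (-3 + 5 + √2*(-5*I*√5) + 3*√2*(I*√5))) = 4620 + (-3 + 5 - 5*I*√10 + 3*I*√10)*(1 + (-3 + 5 - 5*I*√10 + 3*I*√10)) = 4620 + (2 - 2*I*√10)*(1 + (2 - 2*I*√10)) = 4620 + (2 - 2*I*√10)*(3 - 2*I*√10)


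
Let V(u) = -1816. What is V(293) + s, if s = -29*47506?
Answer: -1379490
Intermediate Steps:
s = -1377674
V(293) + s = -1816 - 1377674 = -1379490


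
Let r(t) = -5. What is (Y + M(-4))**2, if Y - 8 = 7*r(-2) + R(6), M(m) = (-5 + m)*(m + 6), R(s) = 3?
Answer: 1764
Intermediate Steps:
M(m) = (-5 + m)*(6 + m)
Y = -24 (Y = 8 + (7*(-5) + 3) = 8 + (-35 + 3) = 8 - 32 = -24)
(Y + M(-4))**2 = (-24 + (-30 - 4 + (-4)**2))**2 = (-24 + (-30 - 4 + 16))**2 = (-24 - 18)**2 = (-42)**2 = 1764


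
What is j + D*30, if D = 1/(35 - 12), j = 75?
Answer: 1755/23 ≈ 76.304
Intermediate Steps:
D = 1/23 ≈ 0.043478
j + D*30 = 75 + (1/23)*30 = 75 + 30/23 = 1755/23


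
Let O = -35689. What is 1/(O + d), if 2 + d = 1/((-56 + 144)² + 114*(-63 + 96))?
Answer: -11506/410660645 ≈ -2.8018e-5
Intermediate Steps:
d = -23011/11506 (d = -2 + 1/((-56 + 144)² + 114*(-63 + 96)) = -2 + 1/(88² + 114*33) = -2 + 1/(7744 + 3762) = -2 + 1/11506 = -23011/11506 ≈ -1.9999)
1/(O + d) = 1/(-35689 - 23011/11506) = 1/(-410660645/11506) = -11506/410660645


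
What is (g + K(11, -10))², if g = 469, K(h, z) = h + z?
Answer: 220900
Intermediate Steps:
(g + K(11, -10))² = (469 + (11 - 10))² = (469 + 1)² = 470² = 220900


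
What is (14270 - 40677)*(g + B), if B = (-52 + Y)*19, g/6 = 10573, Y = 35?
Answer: -1666677805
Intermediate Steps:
g = 63438 (g = 6*10573 = 63438)
B = -323 (B = (-52 + 35)*19 = -17*19 = -323)
(14270 - 40677)*(g + B) = (14270 - 40677)*(63438 - 323) = -26407*63115 = -1666677805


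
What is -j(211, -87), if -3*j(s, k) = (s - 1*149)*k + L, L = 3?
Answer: -1797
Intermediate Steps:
j(s, k) = -1 - k*(-149 + s)/3 (j(s, k) = -((s - 1*149)*k + 3)/3 = -((s - 149)*k + 3)/3 = -((-149 + s)*k + 3)/3 = -(k*(-149 + s) + 3)/3 = -(3 + k*(-149 + s))/3 = -1 - k*(-149 + s)/3)
-j(211, -87) = -(-1 + (149/3)*(-87) - ⅓*(-87)*211) = -(-1 - 4321 + 6119) = -1*1797 = -1797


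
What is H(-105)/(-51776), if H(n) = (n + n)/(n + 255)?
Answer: 7/258880 ≈ 2.7040e-5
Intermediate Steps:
H(n) = 2*n/(255 + n) (H(n) = (2*n)/(255 + n) = 2*n/(255 + n))
H(-105)/(-51776) = (2*(-105)/(255 - 105))/(-51776) = (2*(-105)/150)*(-1/51776) = (2*(-105)*(1/150))*(-1/51776) = -7/5*(-1/51776) = 7/258880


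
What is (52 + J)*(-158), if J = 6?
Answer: -9164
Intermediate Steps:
(52 + J)*(-158) = (52 + 6)*(-158) = 58*(-158) = -9164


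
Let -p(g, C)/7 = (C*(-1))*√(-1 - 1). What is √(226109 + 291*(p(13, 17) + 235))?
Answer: √(294494 + 34629*I*√2) ≈ 544.53 + 44.968*I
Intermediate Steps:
p(g, C) = 7*I*C*√2 (p(g, C) = -7*C*(-1)*√(-1 - 1) = -7*(-C)*√(-2) = -7*(-C)*I*√2 = -(-7)*I*C*√2 = 7*I*C*√2)
√(226109 + 291*(p(13, 17) + 235)) = √(226109 + 291*(7*I*17*√2 + 235)) = √(226109 + 291*(119*I*√2 + 235)) = √(226109 + 291*(235 + 119*I*√2)) = √(226109 + (68385 + 34629*I*√2)) = √(294494 + 34629*I*√2)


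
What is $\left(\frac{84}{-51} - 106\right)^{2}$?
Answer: $\frac{3348900}{289} \approx 11588.0$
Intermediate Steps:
$\left(\frac{84}{-51} - 106\right)^{2} = \left(84 \left(- \frac{1}{51}\right) - 106\right)^{2} = \left(- \frac{28}{17} - 106\right)^{2} = \left(- \frac{1830}{17}\right)^{2} = \frac{3348900}{289}$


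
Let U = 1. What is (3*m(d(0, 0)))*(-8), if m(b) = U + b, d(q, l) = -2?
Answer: 24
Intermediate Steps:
m(b) = 1 + b
(3*m(d(0, 0)))*(-8) = (3*(1 - 2))*(-8) = (3*(-1))*(-8) = -3*(-8) = 24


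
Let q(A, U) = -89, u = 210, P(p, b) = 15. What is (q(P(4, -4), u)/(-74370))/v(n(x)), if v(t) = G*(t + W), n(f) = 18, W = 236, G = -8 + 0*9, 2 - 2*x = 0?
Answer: -89/151119840 ≈ -5.8894e-7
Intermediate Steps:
x = 1 (x = 1 - ½*0 = 1 + 0 = 1)
G = -8 (G = -8 + 0 = -8)
v(t) = -1888 - 8*t (v(t) = -8*(t + 236) = -8*(236 + t) = -1888 - 8*t)
(q(P(4, -4), u)/(-74370))/v(n(x)) = (-89/(-74370))/(-1888 - 8*18) = (-89*(-1/74370))/(-1888 - 144) = (89/74370)/(-2032) = (89/74370)*(-1/2032) = -89/151119840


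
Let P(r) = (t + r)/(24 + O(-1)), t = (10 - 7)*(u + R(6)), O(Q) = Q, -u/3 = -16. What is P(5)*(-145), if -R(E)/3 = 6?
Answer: -13775/23 ≈ -598.91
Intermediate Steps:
u = 48 (u = -3*(-16) = 48)
R(E) = -18 (R(E) = -3*6 = -18)
t = 90 (t = (10 - 7)*(48 - 18) = 3*30 = 90)
P(r) = 90/23 + r/23 (P(r) = (90 + r)/(24 - 1) = (90 + r)/23 = (90 + r)*(1/23) = 90/23 + r/23)
P(5)*(-145) = (90/23 + (1/23)*5)*(-145) = (90/23 + 5/23)*(-145) = (95/23)*(-145) = -13775/23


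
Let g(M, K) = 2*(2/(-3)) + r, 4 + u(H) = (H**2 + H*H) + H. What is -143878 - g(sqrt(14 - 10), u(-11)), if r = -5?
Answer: -431615/3 ≈ -1.4387e+5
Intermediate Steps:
u(H) = -4 + H + 2*H**2 (u(H) = -4 + ((H**2 + H*H) + H) = -4 + ((H**2 + H**2) + H) = -4 + (2*H**2 + H) = -4 + (H + 2*H**2) = -4 + H + 2*H**2)
g(M, K) = -19/3 (g(M, K) = 2*(2/(-3)) - 5 = 2*(2*(-1/3)) - 5 = 2*(-2/3) - 5 = -4/3 - 5 = -19/3)
-143878 - g(sqrt(14 - 10), u(-11)) = -143878 - 1*(-19/3) = -143878 + 19/3 = -431615/3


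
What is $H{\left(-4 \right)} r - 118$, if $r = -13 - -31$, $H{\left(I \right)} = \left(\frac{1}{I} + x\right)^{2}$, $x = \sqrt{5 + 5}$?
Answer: $\frac{505}{8} - 9 \sqrt{10} \approx 34.664$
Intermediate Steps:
$x = \sqrt{10} \approx 3.1623$
$H{\left(I \right)} = \left(\sqrt{10} + \frac{1}{I}\right)^{2}$ ($H{\left(I \right)} = \left(\frac{1}{I} + \sqrt{10}\right)^{2} = \left(\sqrt{10} + \frac{1}{I}\right)^{2}$)
$r = 18$ ($r = -13 + 31 = 18$)
$H{\left(-4 \right)} r - 118 = \frac{\left(1 - 4 \sqrt{10}\right)^{2}}{16} \cdot 18 - 118 = \frac{9 \left(1 - 4 \sqrt{10}\right)^{2}}{8} - 118 = -118 + \frac{9 \left(1 - 4 \sqrt{10}\right)^{2}}{8}$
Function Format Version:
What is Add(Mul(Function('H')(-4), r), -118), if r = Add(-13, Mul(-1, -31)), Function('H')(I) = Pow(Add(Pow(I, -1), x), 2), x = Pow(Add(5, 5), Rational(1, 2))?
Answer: Add(Rational(505, 8), Mul(-9, Pow(10, Rational(1, 2)))) ≈ 34.664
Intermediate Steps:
x = Pow(10, Rational(1, 2)) ≈ 3.1623
Function('H')(I) = Pow(Add(Pow(10, Rational(1, 2)), Pow(I, -1)), 2) (Function('H')(I) = Pow(Add(Pow(I, -1), Pow(10, Rational(1, 2))), 2) = Pow(Add(Pow(10, Rational(1, 2)), Pow(I, -1)), 2))
r = 18 (r = Add(-13, 31) = 18)
Add(Mul(Function('H')(-4), r), -118) = Add(Mul(Mul(Pow(-4, -2), Pow(Add(1, Mul(-4, Pow(10, Rational(1, 2)))), 2)), 18), -118) = Add(Mul(Mul(Rational(1, 16), Pow(Add(1, Mul(-4, Pow(10, Rational(1, 2)))), 2)), 18), -118) = Add(Mul(Rational(9, 8), Pow(Add(1, Mul(-4, Pow(10, Rational(1, 2)))), 2)), -118) = Add(-118, Mul(Rational(9, 8), Pow(Add(1, Mul(-4, Pow(10, Rational(1, 2)))), 2)))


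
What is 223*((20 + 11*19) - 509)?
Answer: -62440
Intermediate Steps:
223*((20 + 11*19) - 509) = 223*((20 + 209) - 509) = 223*(229 - 509) = 223*(-280) = -62440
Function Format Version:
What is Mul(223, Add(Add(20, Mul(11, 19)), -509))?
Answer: -62440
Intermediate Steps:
Mul(223, Add(Add(20, Mul(11, 19)), -509)) = Mul(223, Add(Add(20, 209), -509)) = Mul(223, Add(229, -509)) = Mul(223, -280) = -62440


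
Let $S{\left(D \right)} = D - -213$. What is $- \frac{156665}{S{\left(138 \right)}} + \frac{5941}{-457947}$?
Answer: $- \frac{2657272298}{5953311} \approx -446.35$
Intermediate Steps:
$S{\left(D \right)} = 213 + D$ ($S{\left(D \right)} = D + 213 = 213 + D$)
$- \frac{156665}{S{\left(138 \right)}} + \frac{5941}{-457947} = - \frac{156665}{213 + 138} + \frac{5941}{-457947} = - \frac{156665}{351} + 5941 \left(- \frac{1}{457947}\right) = \left(-156665\right) \frac{1}{351} - \frac{5941}{457947} = - \frac{156665}{351} - \frac{5941}{457947} = - \frac{2657272298}{5953311}$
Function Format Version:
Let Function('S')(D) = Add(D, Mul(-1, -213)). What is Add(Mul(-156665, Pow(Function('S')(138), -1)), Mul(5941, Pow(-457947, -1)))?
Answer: Rational(-2657272298, 5953311) ≈ -446.35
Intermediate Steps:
Function('S')(D) = Add(213, D) (Function('S')(D) = Add(D, 213) = Add(213, D))
Add(Mul(-156665, Pow(Function('S')(138), -1)), Mul(5941, Pow(-457947, -1))) = Add(Mul(-156665, Pow(Add(213, 138), -1)), Mul(5941, Pow(-457947, -1))) = Add(Mul(-156665, Pow(351, -1)), Mul(5941, Rational(-1, 457947))) = Add(Mul(-156665, Rational(1, 351)), Rational(-5941, 457947)) = Add(Rational(-156665, 351), Rational(-5941, 457947)) = Rational(-2657272298, 5953311)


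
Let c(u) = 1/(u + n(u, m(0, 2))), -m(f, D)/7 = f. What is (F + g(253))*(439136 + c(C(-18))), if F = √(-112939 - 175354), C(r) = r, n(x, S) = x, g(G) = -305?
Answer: -4821712975/36 + 15808895*I*√288293/36 ≈ -1.3394e+8 + 2.3578e+8*I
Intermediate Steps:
m(f, D) = -7*f
F = I*√288293 (F = √(-288293) = I*√288293 ≈ 536.93*I)
c(u) = 1/(2*u) (c(u) = 1/(u + u) = 1/(2*u))
(F + g(253))*(439136 + c(C(-18))) = (I*√288293 - 305)*(439136 + (½)/(-18)) = (-305 + I*√288293)*(439136 + (½)*(-1/18)) = (-305 + I*√288293)*(439136 - 1/36) = (-305 + I*√288293)*(15808895/36) = -4821712975/36 + 15808895*I*√288293/36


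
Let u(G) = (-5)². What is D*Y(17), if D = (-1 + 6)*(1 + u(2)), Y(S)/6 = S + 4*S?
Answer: 66300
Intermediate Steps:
Y(S) = 30*S (Y(S) = 6*(S + 4*S) = 6*(5*S) = 30*S)
u(G) = 25
D = 130 (D = (-1 + 6)*(1 + 25) = 5*26 = 130)
D*Y(17) = 130*(30*17) = 130*510 = 66300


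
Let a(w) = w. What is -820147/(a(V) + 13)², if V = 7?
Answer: -820147/400 ≈ -2050.4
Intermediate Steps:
-820147/(a(V) + 13)² = -820147/(7 + 13)² = -820147/(20²) = -820147/400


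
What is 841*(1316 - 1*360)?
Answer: 803996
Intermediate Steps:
841*(1316 - 1*360) = 841*(1316 - 360) = 841*956 = 803996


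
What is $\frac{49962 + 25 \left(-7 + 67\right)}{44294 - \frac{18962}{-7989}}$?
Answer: $\frac{205564959}{176941864} \approx 1.1618$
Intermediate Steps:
$\frac{49962 + 25 \left(-7 + 67\right)}{44294 - \frac{18962}{-7989}} = \frac{49962 + 25 \cdot 60}{44294 - - \frac{18962}{7989}} = \frac{49962 + 1500}{44294 + \frac{18962}{7989}} = \frac{51462}{\frac{353883728}{7989}} = 51462 \cdot \frac{7989}{353883728} = \frac{205564959}{176941864}$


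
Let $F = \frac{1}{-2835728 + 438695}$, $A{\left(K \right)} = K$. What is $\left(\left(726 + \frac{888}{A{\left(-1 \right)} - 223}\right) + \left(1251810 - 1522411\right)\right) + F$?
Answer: $- \frac{18113445935191}{67116924} \approx -2.6988 \cdot 10^{5}$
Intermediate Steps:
$F = - \frac{1}{2397033}$ ($F = \frac{1}{-2397033} = - \frac{1}{2397033} \approx -4.1718 \cdot 10^{-7}$)
$\left(\left(726 + \frac{888}{A{\left(-1 \right)} - 223}\right) + \left(1251810 - 1522411\right)\right) + F = \left(\left(726 + \frac{888}{-1 - 223}\right) + \left(1251810 - 1522411\right)\right) - \frac{1}{2397033} = \left(\left(726 + \frac{888}{-224}\right) - 270601\right) - \frac{1}{2397033} = \left(\left(726 + 888 \left(- \frac{1}{224}\right)\right) - 270601\right) - \frac{1}{2397033} = \left(\left(726 - \frac{111}{28}\right) - 270601\right) - \frac{1}{2397033} = \left(\frac{20217}{28} - 270601\right) - \frac{1}{2397033} = - \frac{7556611}{28} - \frac{1}{2397033} = - \frac{18113445935191}{67116924}$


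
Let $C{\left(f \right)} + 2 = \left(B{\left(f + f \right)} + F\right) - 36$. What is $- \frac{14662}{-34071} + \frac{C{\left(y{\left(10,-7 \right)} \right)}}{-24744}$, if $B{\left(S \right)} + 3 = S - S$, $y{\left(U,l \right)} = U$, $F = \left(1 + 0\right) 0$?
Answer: $\frac{121397813}{281017608} \approx 0.43199$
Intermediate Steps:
$F = 0$ ($F = 1 \cdot 0 = 0$)
$B{\left(S \right)} = -3$ ($B{\left(S \right)} = -3 + \left(S - S\right) = -3 + 0 = -3$)
$C{\left(f \right)} = -41$ ($C{\left(f \right)} = -2 + \left(\left(-3 + 0\right) - 36\right) = -2 - 39 = -41$)
$- \frac{14662}{-34071} + \frac{C{\left(y{\left(10,-7 \right)} \right)}}{-24744} = - \frac{14662}{-34071} - \frac{41}{-24744} = \left(-14662\right) \left(- \frac{1}{34071}\right) - - \frac{41}{24744} = \frac{14662}{34071} + \frac{41}{24744} = \frac{121397813}{281017608}$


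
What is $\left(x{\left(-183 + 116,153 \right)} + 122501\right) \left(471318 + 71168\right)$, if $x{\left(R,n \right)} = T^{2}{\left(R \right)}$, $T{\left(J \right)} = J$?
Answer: $68890297140$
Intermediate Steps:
$x{\left(R,n \right)} = R^{2}$
$\left(x{\left(-183 + 116,153 \right)} + 122501\right) \left(471318 + 71168\right) = \left(\left(-183 + 116\right)^{2} + 122501\right) \left(471318 + 71168\right) = \left(\left(-67\right)^{2} + 122501\right) 542486 = \left(4489 + 122501\right) 542486 = 126990 \cdot 542486 = 68890297140$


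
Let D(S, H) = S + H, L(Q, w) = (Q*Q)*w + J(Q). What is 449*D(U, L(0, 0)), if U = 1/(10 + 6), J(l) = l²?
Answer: 449/16 ≈ 28.063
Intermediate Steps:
L(Q, w) = Q² + w*Q² (L(Q, w) = (Q*Q)*w + Q² = Q²*w + Q² = w*Q² + Q² = Q² + w*Q²)
U = 1/16 ≈ 0.062500
D(S, H) = H + S
449*D(U, L(0, 0)) = 449*(0²*(1 + 0) + 1/16) = 449*(0*1 + 1/16) = 449*(0 + 1/16) = 449*(1/16) = 449/16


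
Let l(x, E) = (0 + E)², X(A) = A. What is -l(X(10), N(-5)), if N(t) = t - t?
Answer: 0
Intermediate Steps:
N(t) = 0
l(x, E) = E²
-l(X(10), N(-5)) = -1*0² = -1*0 = 0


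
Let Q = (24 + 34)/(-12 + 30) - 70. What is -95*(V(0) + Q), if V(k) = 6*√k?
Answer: 57095/9 ≈ 6343.9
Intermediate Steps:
Q = -601/9 (Q = 58/18 - 70 = 58*(1/18) - 70 = 29/9 - 70 = -601/9 ≈ -66.778)
-95*(V(0) + Q) = -95*(6*√0 - 601/9) = -95*(6*0 - 601/9) = -95*(0 - 601/9) = -95*(-601/9) = 57095/9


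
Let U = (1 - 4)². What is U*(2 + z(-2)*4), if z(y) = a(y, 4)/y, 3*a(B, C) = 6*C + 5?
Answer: -156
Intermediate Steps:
a(B, C) = 5/3 + 2*C (a(B, C) = (6*C + 5)/3 = (5 + 6*C)/3 = 5/3 + 2*C)
z(y) = 29/(3*y) (z(y) = (5/3 + 2*4)/y = (5/3 + 8)/y = 29/(3*y))
U = 9 (U = (-3)² = 9)
U*(2 + z(-2)*4) = 9*(2 + ((29/3)/(-2))*4) = 9*(2 + ((29/3)*(-½))*4) = 9*(2 - 29/6*4) = 9*(2 - 58/3) = 9*(-52/3) = -156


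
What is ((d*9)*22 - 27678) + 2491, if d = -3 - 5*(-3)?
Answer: -22811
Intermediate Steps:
d = 12 (d = -3 + 15 = 12)
((d*9)*22 - 27678) + 2491 = ((12*9)*22 - 27678) + 2491 = (108*22 - 27678) + 2491 = (2376 - 27678) + 2491 = -25302 + 2491 = -22811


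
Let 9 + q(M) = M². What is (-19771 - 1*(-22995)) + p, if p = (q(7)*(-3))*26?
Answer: 104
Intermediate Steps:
q(M) = -9 + M²
p = -3120 (p = ((-9 + 7²)*(-3))*26 = ((-9 + 49)*(-3))*26 = (40*(-3))*26 = -120*26 = -3120)
(-19771 - 1*(-22995)) + p = (-19771 - 1*(-22995)) - 3120 = (-19771 + 22995) - 3120 = 3224 - 3120 = 104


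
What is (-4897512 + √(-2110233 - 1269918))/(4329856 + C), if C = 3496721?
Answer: -1632504/2608859 + I*√3380151/7826577 ≈ -0.62575 + 0.00023491*I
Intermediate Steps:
(-4897512 + √(-2110233 - 1269918))/(4329856 + C) = (-4897512 + √(-2110233 - 1269918))/(4329856 + 3496721) = (-4897512 + √(-3380151))/7826577 = (-4897512 + I*√3380151)*(1/7826577) = -1632504/2608859 + I*√3380151/7826577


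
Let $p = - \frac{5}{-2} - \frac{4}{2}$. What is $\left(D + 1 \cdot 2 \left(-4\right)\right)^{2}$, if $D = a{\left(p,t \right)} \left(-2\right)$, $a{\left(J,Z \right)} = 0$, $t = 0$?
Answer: $64$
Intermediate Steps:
$p = \frac{1}{2}$ ($p = \left(-5\right) \left(- \frac{1}{2}\right) - 2 = \frac{5}{2} - 2 = \frac{1}{2} \approx 0.5$)
$D = 0$ ($D = 0 \left(-2\right) = 0$)
$\left(D + 1 \cdot 2 \left(-4\right)\right)^{2} = \left(0 + 1 \cdot 2 \left(-4\right)\right)^{2} = \left(0 + 2 \left(-4\right)\right)^{2} = \left(0 - 8\right)^{2} = \left(-8\right)^{2} = 64$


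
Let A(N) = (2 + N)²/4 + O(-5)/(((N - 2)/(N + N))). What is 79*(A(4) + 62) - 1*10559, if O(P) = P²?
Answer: 2950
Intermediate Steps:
A(N) = (2 + N)²/4 + 50*N/(-2 + N) (A(N) = (2 + N)²/4 + (-5)²/(((N - 2)/(N + N))) = (2 + N)²*(¼) + 25/(((-2 + N)/((2*N)))) = (2 + N)²/4 + 25/(((-2 + N)*(1/(2*N)))) = (2 + N)²/4 + 25/(((-2 + N)/(2*N))) = (2 + N)²/4 + 25*(2*N/(-2 + N)) = (2 + N)²/4 + 50*N/(-2 + N))
79*(A(4) + 62) - 1*10559 = 79*((-8 + 4³ + 2*4² + 196*4)/(4*(-2 + 4)) + 62) - 1*10559 = 79*((¼)*(-8 + 64 + 2*16 + 784)/2 + 62) - 10559 = 79*((¼)*(½)*(-8 + 64 + 32 + 784) + 62) - 10559 = 79*((¼)*(½)*872 + 62) - 10559 = 79*(109 + 62) - 10559 = 79*171 - 10559 = 13509 - 10559 = 2950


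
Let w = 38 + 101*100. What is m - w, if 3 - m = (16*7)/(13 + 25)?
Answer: -192621/19 ≈ -10138.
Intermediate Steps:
m = 1/19 (m = 3 - 16*7/(13 + 25) = 3 - 112/38 = 3 - 1*56/19 = 3 - 56/19 = 1/19 ≈ 0.052632)
w = 10138 (w = 38 + 10100 = 10138)
m - w = 1/19 - 1*10138 = 1/19 - 10138 = -192621/19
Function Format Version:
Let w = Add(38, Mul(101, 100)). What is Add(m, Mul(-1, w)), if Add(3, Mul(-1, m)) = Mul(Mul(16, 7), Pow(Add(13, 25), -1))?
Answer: Rational(-192621, 19) ≈ -10138.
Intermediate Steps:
m = Rational(1, 19) (m = Add(3, Mul(-1, Mul(Mul(16, 7), Pow(Add(13, 25), -1)))) = Add(3, Mul(-1, Mul(112, Pow(38, -1)))) = Add(3, Mul(-1, Mul(112, Rational(1, 38)))) = Add(3, Mul(-1, Rational(56, 19))) = Add(3, Rational(-56, 19)) = Rational(1, 19) ≈ 0.052632)
w = 10138 (w = Add(38, 10100) = 10138)
Add(m, Mul(-1, w)) = Add(Rational(1, 19), Mul(-1, 10138)) = Add(Rational(1, 19), -10138) = Rational(-192621, 19)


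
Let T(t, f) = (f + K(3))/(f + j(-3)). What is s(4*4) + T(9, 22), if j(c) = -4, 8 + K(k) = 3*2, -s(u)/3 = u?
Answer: -422/9 ≈ -46.889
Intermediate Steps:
s(u) = -3*u
K(k) = -2 (K(k) = -8 + 3*2 = -8 + 6 = -2)
T(t, f) = (-2 + f)/(-4 + f) (T(t, f) = (f - 2)/(f - 4) = (-2 + f)/(-4 + f))
s(4*4) + T(9, 22) = -12*4 + (-2 + 22)/(-4 + 22) = -3*16 + 20/18 = -48 + (1/18)*20 = -48 + 10/9 = -422/9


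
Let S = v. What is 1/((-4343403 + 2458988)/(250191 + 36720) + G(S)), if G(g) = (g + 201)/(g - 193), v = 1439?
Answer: -178745553/938723525 ≈ -0.19041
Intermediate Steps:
S = 1439
G(g) = (201 + g)/(-193 + g)
1/((-4343403 + 2458988)/(250191 + 36720) + G(S)) = 1/((-4343403 + 2458988)/(250191 + 36720) + (201 + 1439)/(-193 + 1439)) = 1/(-1884415/286911 + 1640/1246) = 1/(-1884415*1/286911 + (1/1246)*1640) = 1/(-1884415/286911 + 820/623) = 1/(-938723525/178745553) = -178745553/938723525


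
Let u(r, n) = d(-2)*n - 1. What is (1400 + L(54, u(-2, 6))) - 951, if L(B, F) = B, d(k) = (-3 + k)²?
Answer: 503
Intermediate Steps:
u(r, n) = -1 + 25*n (u(r, n) = (-3 - 2)²*n - 1 = (-5)²*n - 1 = 25*n - 1 = -1 + 25*n)
(1400 + L(54, u(-2, 6))) - 951 = (1400 + 54) - 951 = 1454 - 951 = 503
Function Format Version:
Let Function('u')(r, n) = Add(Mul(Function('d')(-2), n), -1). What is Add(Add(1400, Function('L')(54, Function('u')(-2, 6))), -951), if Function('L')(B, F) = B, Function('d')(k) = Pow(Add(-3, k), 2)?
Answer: 503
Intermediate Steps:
Function('u')(r, n) = Add(-1, Mul(25, n)) (Function('u')(r, n) = Add(Mul(Pow(Add(-3, -2), 2), n), -1) = Add(Mul(Pow(-5, 2), n), -1) = Add(Mul(25, n), -1) = Add(-1, Mul(25, n)))
Add(Add(1400, Function('L')(54, Function('u')(-2, 6))), -951) = Add(Add(1400, 54), -951) = Add(1454, -951) = 503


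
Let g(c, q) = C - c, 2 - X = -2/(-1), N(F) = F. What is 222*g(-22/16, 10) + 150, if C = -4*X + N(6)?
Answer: 7149/4 ≈ 1787.3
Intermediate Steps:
X = 0 (X = 2 - (-2)/(-1) = 2 - (-2)*(-1) = 2 - 1*2 = 2 - 2 = 0)
C = 6 (C = -4*0 + 6 = 0 + 6 = 6)
g(c, q) = 6 - c
222*g(-22/16, 10) + 150 = 222*(6 - (-22)/16) + 150 = 222*(6 - 1*(-11/8)) + 150 = 222*(6 + 11/8) + 150 = 222*(59/8) + 150 = 6549/4 + 150 = 7149/4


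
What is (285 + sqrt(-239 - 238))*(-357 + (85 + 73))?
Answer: -56715 - 597*I*sqrt(53) ≈ -56715.0 - 4346.2*I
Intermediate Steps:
(285 + sqrt(-239 - 238))*(-357 + (85 + 73)) = (285 + sqrt(-477))*(-357 + 158) = (285 + 3*I*sqrt(53))*(-199) = -56715 - 597*I*sqrt(53)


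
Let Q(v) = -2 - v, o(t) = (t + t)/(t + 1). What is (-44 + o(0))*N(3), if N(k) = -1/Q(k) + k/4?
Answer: -209/5 ≈ -41.800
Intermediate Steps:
o(t) = 2*t/(1 + t) (o(t) = (2*t)/(1 + t) = 2*t/(1 + t))
N(k) = -1/(-2 - k) + k/4
(-44 + o(0))*N(3) = (-44 + 2*0/(1 + 0))*((4 + 3*(2 + 3))/(4*(2 + 3))) = (-44 + 2*0/1)*((¼)*(4 + 3*5)/5) = (-44 + 2*0*1)*((¼)*(⅕)*(4 + 15)) = (-44 + 0)*((¼)*(⅕)*19) = -44*19/20 = -209/5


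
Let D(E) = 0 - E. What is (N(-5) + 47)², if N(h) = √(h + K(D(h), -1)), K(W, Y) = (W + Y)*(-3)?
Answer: (47 + I*√17)² ≈ 2192.0 + 387.57*I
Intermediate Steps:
D(E) = -E
K(W, Y) = -3*W - 3*Y
N(h) = √(3 + 4*h) (N(h) = √(h + (-(-3)*h - 3*(-1))) = √(h + (3*h + 3)) = √(h + (3 + 3*h)) = √(3 + 4*h))
(N(-5) + 47)² = (√(3 + 4*(-5)) + 47)² = (√(3 - 20) + 47)² = (√(-17) + 47)² = (I*√17 + 47)² = (47 + I*√17)²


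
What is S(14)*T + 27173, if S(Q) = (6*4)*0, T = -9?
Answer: 27173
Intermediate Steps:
S(Q) = 0 (S(Q) = 24*0 = 0)
S(14)*T + 27173 = 0*(-9) + 27173 = 0 + 27173 = 27173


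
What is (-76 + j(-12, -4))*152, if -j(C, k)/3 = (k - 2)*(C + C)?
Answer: -77216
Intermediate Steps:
j(C, k) = -6*C*(-2 + k) (j(C, k) = -3*(k - 2)*(C + C) = -3*(-2 + k)*2*C = -6*C*(-2 + k))
(-76 + j(-12, -4))*152 = (-76 + 6*(-12)*(2 - 1*(-4)))*152 = (-76 + 6*(-12)*(2 + 4))*152 = (-76 + 6*(-12)*6)*152 = (-76 - 432)*152 = -508*152 = -77216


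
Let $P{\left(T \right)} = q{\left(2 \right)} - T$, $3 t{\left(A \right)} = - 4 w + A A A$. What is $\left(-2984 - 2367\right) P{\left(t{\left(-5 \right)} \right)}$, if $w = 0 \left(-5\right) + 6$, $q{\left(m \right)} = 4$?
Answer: $- \frac{861511}{3} \approx -2.8717 \cdot 10^{5}$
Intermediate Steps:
$w = 6$ ($w = 0 + 6 = 6$)
$t{\left(A \right)} = -8 + \frac{A^{3}}{3}$ ($t{\left(A \right)} = \frac{\left(-4\right) 6 + A A A}{3} = \frac{-24 + A^{2} A}{3} = \frac{-24 + A^{3}}{3} = -8 + \frac{A^{3}}{3}$)
$P{\left(T \right)} = 4 - T$
$\left(-2984 - 2367\right) P{\left(t{\left(-5 \right)} \right)} = \left(-2984 - 2367\right) \left(4 - \left(-8 + \frac{\left(-5\right)^{3}}{3}\right)\right) = - 5351 \left(4 - \left(-8 + \frac{1}{3} \left(-125\right)\right)\right) = - 5351 \left(4 - \left(-8 - \frac{125}{3}\right)\right) = - 5351 \left(4 - - \frac{149}{3}\right) = - 5351 \left(4 + \frac{149}{3}\right) = \left(-5351\right) \frac{161}{3} = - \frac{861511}{3}$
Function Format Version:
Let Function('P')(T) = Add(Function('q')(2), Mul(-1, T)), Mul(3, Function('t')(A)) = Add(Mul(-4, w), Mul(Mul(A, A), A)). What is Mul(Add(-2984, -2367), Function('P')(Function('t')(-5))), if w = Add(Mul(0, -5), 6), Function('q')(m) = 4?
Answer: Rational(-861511, 3) ≈ -2.8717e+5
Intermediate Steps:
w = 6 (w = Add(0, 6) = 6)
Function('t')(A) = Add(-8, Mul(Rational(1, 3), Pow(A, 3))) (Function('t')(A) = Mul(Rational(1, 3), Add(Mul(-4, 6), Mul(Mul(A, A), A))) = Mul(Rational(1, 3), Add(-24, Mul(Pow(A, 2), A))) = Mul(Rational(1, 3), Add(-24, Pow(A, 3))) = Add(-8, Mul(Rational(1, 3), Pow(A, 3))))
Function('P')(T) = Add(4, Mul(-1, T))
Mul(Add(-2984, -2367), Function('P')(Function('t')(-5))) = Mul(Add(-2984, -2367), Add(4, Mul(-1, Add(-8, Mul(Rational(1, 3), Pow(-5, 3)))))) = Mul(-5351, Add(4, Mul(-1, Add(-8, Mul(Rational(1, 3), -125))))) = Mul(-5351, Add(4, Mul(-1, Add(-8, Rational(-125, 3))))) = Mul(-5351, Add(4, Mul(-1, Rational(-149, 3)))) = Mul(-5351, Add(4, Rational(149, 3))) = Mul(-5351, Rational(161, 3)) = Rational(-861511, 3)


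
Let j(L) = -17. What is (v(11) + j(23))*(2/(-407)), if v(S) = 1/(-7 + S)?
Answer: 67/814 ≈ 0.082310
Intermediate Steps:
(v(11) + j(23))*(2/(-407)) = (1/(-7 + 11) - 17)*(2/(-407)) = (1/4 - 17)*(2*(-1/407)) = (¼ - 17)*(-2/407) = -67/4*(-2/407) = 67/814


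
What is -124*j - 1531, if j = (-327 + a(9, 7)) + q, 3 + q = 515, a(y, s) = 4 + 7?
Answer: -25835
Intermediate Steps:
a(y, s) = 11
q = 512 (q = -3 + 515 = 512)
j = 196 (j = (-327 + 11) + 512 = -316 + 512 = 196)
-124*j - 1531 = -124*196 - 1531 = -24304 - 1531 = -25835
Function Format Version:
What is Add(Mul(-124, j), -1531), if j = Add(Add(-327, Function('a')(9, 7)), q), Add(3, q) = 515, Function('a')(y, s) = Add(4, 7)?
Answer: -25835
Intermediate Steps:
Function('a')(y, s) = 11
q = 512 (q = Add(-3, 515) = 512)
j = 196 (j = Add(Add(-327, 11), 512) = Add(-316, 512) = 196)
Add(Mul(-124, j), -1531) = Add(Mul(-124, 196), -1531) = Add(-24304, -1531) = -25835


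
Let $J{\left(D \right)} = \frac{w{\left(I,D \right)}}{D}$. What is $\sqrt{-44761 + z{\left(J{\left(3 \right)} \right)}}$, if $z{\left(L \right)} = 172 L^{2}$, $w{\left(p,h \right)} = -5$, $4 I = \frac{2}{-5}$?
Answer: $\frac{i \sqrt{398549}}{3} \approx 210.44 i$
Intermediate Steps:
$I = - \frac{1}{10}$ ($I = \frac{2 \frac{1}{-5}}{4} = \frac{2 \left(- \frac{1}{5}\right)}{4} = \frac{1}{4} \left(- \frac{2}{5}\right) = - \frac{1}{10} \approx -0.1$)
$J{\left(D \right)} = - \frac{5}{D}$
$\sqrt{-44761 + z{\left(J{\left(3 \right)} \right)}} = \sqrt{-44761 + 172 \left(- \frac{5}{3}\right)^{2}} = \sqrt{-44761 + 172 \cdot \frac{25}{9}} = \sqrt{-44761 + \frac{4300}{9}} = \sqrt{- \frac{398549}{9}} = \frac{i \sqrt{398549}}{3}$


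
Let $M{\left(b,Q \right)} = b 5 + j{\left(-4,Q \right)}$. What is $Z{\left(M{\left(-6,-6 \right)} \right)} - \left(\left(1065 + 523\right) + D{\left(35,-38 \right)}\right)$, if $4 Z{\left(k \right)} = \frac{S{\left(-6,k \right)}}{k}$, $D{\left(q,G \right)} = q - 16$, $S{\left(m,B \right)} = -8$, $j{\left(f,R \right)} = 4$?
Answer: $- \frac{20890}{13} \approx -1606.9$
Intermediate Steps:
$D{\left(q,G \right)} = -16 + q$ ($D{\left(q,G \right)} = q - 16 = -16 + q$)
$M{\left(b,Q \right)} = 4 + 5 b$ ($M{\left(b,Q \right)} = b 5 + 4 = 5 b + 4 = 4 + 5 b$)
$Z{\left(k \right)} = - \frac{2}{k}$ ($Z{\left(k \right)} = \frac{\left(-8\right) \frac{1}{k}}{4} = - \frac{2}{k}$)
$Z{\left(M{\left(-6,-6 \right)} \right)} - \left(\left(1065 + 523\right) + D{\left(35,-38 \right)}\right) = - \frac{2}{4 + 5 \left(-6\right)} - \left(\left(1065 + 523\right) + \left(-16 + 35\right)\right) = - \frac{2}{4 - 30} - \left(1588 + 19\right) = - \frac{2}{-26} - 1607 = \left(-2\right) \left(- \frac{1}{26}\right) - 1607 = \frac{1}{13} - 1607 = - \frac{20890}{13}$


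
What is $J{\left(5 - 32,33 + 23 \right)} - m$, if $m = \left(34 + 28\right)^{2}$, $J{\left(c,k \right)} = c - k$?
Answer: $-3927$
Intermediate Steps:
$m = 3844$ ($m = 62^{2} = 3844$)
$J{\left(5 - 32,33 + 23 \right)} - m = \left(\left(5 - 32\right) - \left(33 + 23\right)\right) - 3844 = \left(-27 - 56\right) - 3844 = -83 - 3844 = -3927$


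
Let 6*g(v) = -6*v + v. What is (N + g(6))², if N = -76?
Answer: 6561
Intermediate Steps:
g(v) = -5*v/6 (g(v) = (-6*v + v)/6 = (-5*v)/6 = -5*v/6)
(N + g(6))² = (-76 - ⅚*6)² = (-76 - 5)² = (-81)² = 6561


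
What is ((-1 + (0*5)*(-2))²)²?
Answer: 1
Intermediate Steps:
((-1 + (0*5)*(-2))²)² = ((-1 + 0*(-2))²)² = ((-1 + 0)²)² = ((-1)²)² = 1² = 1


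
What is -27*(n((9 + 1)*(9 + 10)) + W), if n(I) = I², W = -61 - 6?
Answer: -972891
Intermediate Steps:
W = -67
-27*(n((9 + 1)*(9 + 10)) + W) = -27*(((9 + 1)*(9 + 10))² - 67) = -27*((10*19)² - 67) = -27*(190² - 67) = -27*(36100 - 67) = -27*36033 = -972891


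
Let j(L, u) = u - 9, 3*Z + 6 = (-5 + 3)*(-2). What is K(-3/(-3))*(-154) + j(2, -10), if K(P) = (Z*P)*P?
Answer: 251/3 ≈ 83.667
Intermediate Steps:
Z = -⅔ (Z = -2 + ((-5 + 3)*(-2))/3 = -2 + (-2*(-2))/3 = -2 + (⅓)*4 = -2 + 4/3 = -⅔ ≈ -0.66667)
j(L, u) = -9 + u
K(P) = -2*P²/3 (K(P) = (-2*P/3)*P = -2*P²/3)
K(-3/(-3))*(-154) + j(2, -10) = -2*1²/3*(-154) + (-9 - 10) = -2*(-3*(-⅓))²/3*(-154) - 19 = -⅔*1²*(-154) - 19 = -⅔*1*(-154) - 19 = -⅔*(-154) - 19 = 308/3 - 19 = 251/3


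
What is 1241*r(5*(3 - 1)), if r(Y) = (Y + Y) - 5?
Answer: 18615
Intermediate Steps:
r(Y) = -5 + 2*Y (r(Y) = 2*Y - 5 = -5 + 2*Y)
1241*r(5*(3 - 1)) = 1241*(-5 + 2*(5*(3 - 1))) = 1241*(-5 + 2*(5*2)) = 1241*(-5 + 2*10) = 1241*(-5 + 20) = 1241*15 = 18615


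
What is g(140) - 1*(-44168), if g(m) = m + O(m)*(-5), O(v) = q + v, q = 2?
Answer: 43598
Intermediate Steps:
O(v) = 2 + v
g(m) = -10 - 4*m (g(m) = m + (2 + m)*(-5) = m + (-10 - 5*m) = -10 - 4*m)
g(140) - 1*(-44168) = (-10 - 4*140) - 1*(-44168) = (-10 - 560) + 44168 = -570 + 44168 = 43598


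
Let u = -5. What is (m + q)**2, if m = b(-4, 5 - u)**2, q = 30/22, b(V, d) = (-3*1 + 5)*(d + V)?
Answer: 2556801/121 ≈ 21131.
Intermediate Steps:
b(V, d) = 2*V + 2*d (b(V, d) = (-3 + 5)*(V + d) = 2*(V + d) = 2*V + 2*d)
q = 15/11 (q = 30*(1/22) = 15/11 ≈ 1.3636)
m = 144 (m = (2*(-4) + 2*(5 - 1*(-5)))**2 = (-8 + 2*(5 + 5))**2 = (-8 + 2*10)**2 = (-8 + 20)**2 = 12**2 = 144)
(m + q)**2 = (144 + 15/11)**2 = (1599/11)**2 = 2556801/121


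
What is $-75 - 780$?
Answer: $-855$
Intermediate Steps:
$-75 - 780 = -855$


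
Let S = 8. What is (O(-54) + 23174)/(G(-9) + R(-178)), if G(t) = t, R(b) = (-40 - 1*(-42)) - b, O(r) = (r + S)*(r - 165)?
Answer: 33248/171 ≈ 194.43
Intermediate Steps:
O(r) = (-165 + r)*(8 + r) (O(r) = (r + 8)*(r - 165) = (8 + r)*(-165 + r) = (-165 + r)*(8 + r))
R(b) = 2 - b (R(b) = (-40 + 42) - b = 2 - b)
(O(-54) + 23174)/(G(-9) + R(-178)) = ((-1320 + (-54)**2 - 157*(-54)) + 23174)/(-9 + (2 - 1*(-178))) = ((-1320 + 2916 + 8478) + 23174)/(-9 + (2 + 178)) = (10074 + 23174)/(-9 + 180) = 33248/171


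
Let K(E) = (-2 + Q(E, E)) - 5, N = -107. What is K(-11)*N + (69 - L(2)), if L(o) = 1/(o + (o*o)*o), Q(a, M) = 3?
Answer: 4969/10 ≈ 496.90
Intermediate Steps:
K(E) = -4 (K(E) = (-2 + 3) - 5 = 1 - 5 = -4)
L(o) = 1/(o + o³) (L(o) = 1/(o + o²*o) = 1/(o + o³))
K(-11)*N + (69 - L(2)) = -4*(-107) + (69 - 1/(2 + 2³)) = 428 + (69 - 1/(2 + 8)) = 428 + (69 - 1/10) = 428 + (69 - 1*⅒) = 428 + (69 - ⅒) = 428 + 689/10 = 4969/10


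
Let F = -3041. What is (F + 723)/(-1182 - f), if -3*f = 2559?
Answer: 2318/329 ≈ 7.0456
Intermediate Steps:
f = -853 (f = -⅓*2559 = -853)
(F + 723)/(-1182 - f) = (-3041 + 723)/(-1182 - 1*(-853)) = -2318/(-1182 + 853) = -2318/(-329) = -2318*(-1/329) = 2318/329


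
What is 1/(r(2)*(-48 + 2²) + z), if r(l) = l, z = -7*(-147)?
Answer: 1/941 ≈ 0.0010627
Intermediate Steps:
z = 1029
1/(r(2)*(-48 + 2²) + z) = 1/(2*(-48 + 2²) + 1029) = 1/(2*(-48 + 4) + 1029) = 1/(2*(-44) + 1029) = 1/(-88 + 1029) = 1/941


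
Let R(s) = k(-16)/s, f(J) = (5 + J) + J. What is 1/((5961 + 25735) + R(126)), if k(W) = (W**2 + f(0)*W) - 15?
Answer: 18/570551 ≈ 3.1548e-5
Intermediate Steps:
f(J) = 5 + 2*J
k(W) = -15 + W**2 + 5*W (k(W) = (W**2 + (5 + 2*0)*W) - 15 = (W**2 + (5 + 0)*W) - 15 = (W**2 + 5*W) - 15 = -15 + W**2 + 5*W)
R(s) = 161/s (R(s) = (-15 + (-16)**2 + 5*(-16))/s = (-15 + 256 - 80)/s = 161/s)
1/((5961 + 25735) + R(126)) = 1/((5961 + 25735) + 161/126) = 1/(31696 + 161*(1/126)) = 1/(31696 + 23/18) = 1/(570551/18) = 18/570551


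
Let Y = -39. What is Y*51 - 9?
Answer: -1998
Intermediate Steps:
Y*51 - 9 = -39*51 - 9 = -1989 - 9 = -1998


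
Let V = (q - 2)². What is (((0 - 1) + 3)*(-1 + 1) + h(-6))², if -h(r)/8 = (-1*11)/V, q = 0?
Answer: 484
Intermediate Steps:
V = 4 (V = (0 - 2)² = (-2)² = 4)
h(r) = 22 (h(r) = -8*(-1*11)/4 = -(-88)/4 = -8*(-11/4) = 22)
(((0 - 1) + 3)*(-1 + 1) + h(-6))² = (((0 - 1) + 3)*(-1 + 1) + 22)² = ((-1 + 3)*0 + 22)² = (2*0 + 22)² = (0 + 22)² = 22² = 484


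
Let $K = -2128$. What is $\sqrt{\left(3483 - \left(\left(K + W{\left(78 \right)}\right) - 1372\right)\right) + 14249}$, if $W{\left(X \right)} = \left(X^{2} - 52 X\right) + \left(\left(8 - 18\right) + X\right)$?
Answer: $8 \sqrt{299} \approx 138.33$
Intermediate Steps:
$W{\left(X \right)} = -10 + X^{2} - 51 X$ ($W{\left(X \right)} = \left(X^{2} - 52 X\right) + \left(-10 + X\right) = -10 + X^{2} - 51 X$)
$\sqrt{\left(3483 - \left(\left(K + W{\left(78 \right)}\right) - 1372\right)\right) + 14249} = \sqrt{\left(3483 - \left(\left(-2128 - \left(3988 - 6084\right)\right) - 1372\right)\right) + 14249} = \sqrt{\left(3483 - \left(\left(-2128 - -2096\right) - 1372\right)\right) + 14249} = \sqrt{\left(3483 - \left(\left(-2128 + 2096\right) - 1372\right)\right) + 14249} = \sqrt{\left(3483 - \left(-32 - 1372\right)\right) + 14249} = \sqrt{\left(3483 - -1404\right) + 14249} = \sqrt{\left(3483 + 1404\right) + 14249} = \sqrt{4887 + 14249} = \sqrt{19136} = 8 \sqrt{299}$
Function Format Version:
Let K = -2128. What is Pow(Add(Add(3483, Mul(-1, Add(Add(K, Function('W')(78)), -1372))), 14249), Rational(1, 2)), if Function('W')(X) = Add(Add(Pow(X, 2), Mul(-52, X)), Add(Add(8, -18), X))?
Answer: Mul(8, Pow(299, Rational(1, 2))) ≈ 138.33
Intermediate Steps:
Function('W')(X) = Add(-10, Pow(X, 2), Mul(-51, X)) (Function('W')(X) = Add(Add(Pow(X, 2), Mul(-52, X)), Add(-10, X)) = Add(-10, Pow(X, 2), Mul(-51, X)))
Pow(Add(Add(3483, Mul(-1, Add(Add(K, Function('W')(78)), -1372))), 14249), Rational(1, 2)) = Pow(Add(Add(3483, Mul(-1, Add(Add(-2128, Add(-10, Pow(78, 2), Mul(-51, 78))), -1372))), 14249), Rational(1, 2)) = Pow(Add(Add(3483, Mul(-1, Add(Add(-2128, Add(-10, 6084, -3978)), -1372))), 14249), Rational(1, 2)) = Pow(Add(Add(3483, Mul(-1, Add(Add(-2128, 2096), -1372))), 14249), Rational(1, 2)) = Pow(Add(Add(3483, Mul(-1, Add(-32, -1372))), 14249), Rational(1, 2)) = Pow(Add(Add(3483, Mul(-1, -1404)), 14249), Rational(1, 2)) = Pow(Add(Add(3483, 1404), 14249), Rational(1, 2)) = Pow(Add(4887, 14249), Rational(1, 2)) = Pow(19136, Rational(1, 2)) = Mul(8, Pow(299, Rational(1, 2)))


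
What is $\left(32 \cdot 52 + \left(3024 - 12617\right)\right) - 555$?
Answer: $-8484$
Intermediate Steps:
$\left(32 \cdot 52 + \left(3024 - 12617\right)\right) - 555 = \left(1664 + \left(3024 - 12617\right)\right) - 555 = \left(1664 - 9593\right) - 555 = -7929 - 555 = -8484$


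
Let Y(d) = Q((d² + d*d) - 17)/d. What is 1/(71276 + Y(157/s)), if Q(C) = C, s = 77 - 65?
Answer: 942/67165417 ≈ 1.4025e-5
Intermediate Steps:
s = 12
Y(d) = (-17 + 2*d²)/d (Y(d) = ((d² + d*d) - 17)/d = ((d² + d²) - 17)/d = (2*d² - 17)/d = (-17 + 2*d²)/d)
1/(71276 + Y(157/s)) = 1/(71276 + (-17/(157/12) + 2*(157/12))) = 1/(71276 + (-17/(157*(1/12)) + 2*(157*(1/12)))) = 1/(71276 + (-17/157/12 + 2*(157/12))) = 1/(71276 + (-17*12/157 + 157/6)) = 1/(71276 + (-204/157 + 157/6)) = 1/(71276 + 23425/942) = 1/(67165417/942) = 942/67165417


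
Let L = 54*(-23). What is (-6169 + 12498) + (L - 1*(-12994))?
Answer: 18081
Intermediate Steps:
L = -1242
(-6169 + 12498) + (L - 1*(-12994)) = (-6169 + 12498) + (-1242 - 1*(-12994)) = 6329 + (-1242 + 12994) = 6329 + 11752 = 18081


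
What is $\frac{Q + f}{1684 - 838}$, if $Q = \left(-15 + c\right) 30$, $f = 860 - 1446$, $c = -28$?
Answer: $- \frac{938}{423} \approx -2.2175$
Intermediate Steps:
$f = -586$ ($f = 860 - 1446 = -586$)
$Q = -1290$ ($Q = \left(-15 - 28\right) 30 = \left(-43\right) 30 = -1290$)
$\frac{Q + f}{1684 - 838} = \frac{-1290 - 586}{1684 - 838} = - \frac{1876}{846} = \left(-1876\right) \frac{1}{846} = - \frac{938}{423}$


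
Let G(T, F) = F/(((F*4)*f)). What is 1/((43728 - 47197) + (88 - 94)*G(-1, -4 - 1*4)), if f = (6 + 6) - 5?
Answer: -14/48569 ≈ -0.00028825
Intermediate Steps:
f = 7 (f = 12 - 5 = 7)
G(T, F) = 1/28 (G(T, F) = F/(((F*4)*7)) = F/(((4*F)*7)) = F/((28*F)) = F*(1/(28*F)) = 1/28)
1/((43728 - 47197) + (88 - 94)*G(-1, -4 - 1*4)) = 1/((43728 - 47197) + (88 - 94)*(1/28)) = 1/(-3469 - 6*1/28) = 1/(-3469 - 3/14) = 1/(-48569/14) = -14/48569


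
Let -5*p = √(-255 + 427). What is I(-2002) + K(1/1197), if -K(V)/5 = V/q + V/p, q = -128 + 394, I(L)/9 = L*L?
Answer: 11485408406467/318402 + 25*√43/102942 ≈ 3.6072e+7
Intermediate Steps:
I(L) = 9*L² (I(L) = 9*(L*L) = 9*L²)
q = 266
p = -2*√43/5 (p = -√(-255 + 427)/5 = -2*√43/5 ≈ -2.6230)
K(V) = -5*V/266 + 25*V*√43/86 (K(V) = -5*(V/266 + V/((-2*√43/5))) = -5*(V*(1/266) + V*(-5*√43/86)) = -5*(V/266 - 5*V*√43/86) = -5*V/266 + 25*V*√43/86)
I(-2002) + K(1/1197) = 9*(-2002)² + (5/11438)*(-43 + 665*√43)/1197 = 9*4008004 + (5/11438)*(1/1197)*(-43 + 665*√43) = 36072036 + (-5/318402 + 25*√43/102942) = 11485408406467/318402 + 25*√43/102942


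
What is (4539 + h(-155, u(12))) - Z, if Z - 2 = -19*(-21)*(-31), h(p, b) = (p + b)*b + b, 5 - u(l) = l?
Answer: 18033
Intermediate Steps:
u(l) = 5 - l
h(p, b) = b + b*(b + p) (h(p, b) = (b + p)*b + b = b*(b + p) + b = b + b*(b + p))
Z = -12367 (Z = 2 - 19*(-21)*(-31) = 2 + 399*(-31) = 2 - 12369 = -12367)
(4539 + h(-155, u(12))) - Z = (4539 + (5 - 1*12)*(1 + (5 - 1*12) - 155)) - 1*(-12367) = (4539 + (5 - 12)*(1 + (5 - 12) - 155)) + 12367 = (4539 - 7*(1 - 7 - 155)) + 12367 = (4539 - 7*(-161)) + 12367 = (4539 + 1127) + 12367 = 5666 + 12367 = 18033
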